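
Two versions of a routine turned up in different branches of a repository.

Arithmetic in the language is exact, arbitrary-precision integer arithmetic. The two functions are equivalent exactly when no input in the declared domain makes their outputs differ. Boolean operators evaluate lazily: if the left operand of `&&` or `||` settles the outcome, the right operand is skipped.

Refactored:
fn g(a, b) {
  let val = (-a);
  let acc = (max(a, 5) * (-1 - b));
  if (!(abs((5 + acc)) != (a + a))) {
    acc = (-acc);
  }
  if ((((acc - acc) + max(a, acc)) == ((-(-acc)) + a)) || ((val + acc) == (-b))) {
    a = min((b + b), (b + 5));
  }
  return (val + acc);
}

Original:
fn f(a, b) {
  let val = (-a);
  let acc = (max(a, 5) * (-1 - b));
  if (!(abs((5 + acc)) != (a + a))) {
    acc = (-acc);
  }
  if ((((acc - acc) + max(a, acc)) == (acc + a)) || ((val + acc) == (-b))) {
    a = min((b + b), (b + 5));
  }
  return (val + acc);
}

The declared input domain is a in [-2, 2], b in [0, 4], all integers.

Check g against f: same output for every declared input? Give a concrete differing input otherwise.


Comparing the listings, the differences include: same computation, different form.
Tracing a=-1, b=4: f: val=1, then acc=-25, then (!(abs((5 + acc)) != (a + a))) is false, then ((((acc - acc) + max(a, acc)) == (acc + a)) || ((val + acc) == (-b))) is false, then returns -24 | g: val=1, then acc=-25, then (!(abs((5 + acc)) != (a + a))) is false, then ((((acc - acc) + max(a, acc)) == ((-(-acc)) + a)) || ((val + acc) == (-b))) is false, then returns -24 — matching result -24.
Sweeping the whole domain (25 inputs) finds no disagreement.
verdict: equivalent


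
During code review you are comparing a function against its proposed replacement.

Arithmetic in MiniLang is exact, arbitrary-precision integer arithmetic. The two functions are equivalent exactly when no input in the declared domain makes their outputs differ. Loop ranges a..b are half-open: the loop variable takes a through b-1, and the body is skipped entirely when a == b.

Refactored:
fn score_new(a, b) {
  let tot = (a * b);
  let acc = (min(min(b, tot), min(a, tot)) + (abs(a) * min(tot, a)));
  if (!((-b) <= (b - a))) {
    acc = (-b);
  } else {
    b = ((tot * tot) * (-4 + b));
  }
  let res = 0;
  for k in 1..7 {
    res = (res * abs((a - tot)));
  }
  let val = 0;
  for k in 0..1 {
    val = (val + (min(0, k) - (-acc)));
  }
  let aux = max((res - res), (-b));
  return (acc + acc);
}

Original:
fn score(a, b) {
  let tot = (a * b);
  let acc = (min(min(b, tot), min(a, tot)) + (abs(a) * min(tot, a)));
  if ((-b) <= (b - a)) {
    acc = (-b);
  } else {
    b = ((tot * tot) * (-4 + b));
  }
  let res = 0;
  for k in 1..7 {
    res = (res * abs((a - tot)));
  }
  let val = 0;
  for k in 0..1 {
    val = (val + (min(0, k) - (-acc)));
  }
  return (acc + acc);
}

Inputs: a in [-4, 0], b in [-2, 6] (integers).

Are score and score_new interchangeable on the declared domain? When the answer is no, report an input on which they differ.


Not equivalent: a=-4, b=-2 separates them (4 vs -40).
score: tot=8, then acc=-20, then ((-b) <= (b - a)) is true, then acc=2, then res=0, then (k=1), then res=0, then (k=2), then res=0, then (k=3), then res=0, then (k=4), then res=0, then (k=5), then res=0, then (k=6), then res=0, then val=0, then (k=0), then val=2, then returns 4
score_new: tot=8, then acc=-20, then (!((-b) <= (b - a))) is false, then b=-384, then res=0, then (k=1), then res=0, then (k=2), then res=0, then (k=3), then res=0, then (k=4), then res=0, then (k=5), then res=0, then (k=6), then res=0, then val=0, then (k=0), then val=-20, then aux=384, then returns -40
verdict: not equivalent; witness: a=-4, b=-2


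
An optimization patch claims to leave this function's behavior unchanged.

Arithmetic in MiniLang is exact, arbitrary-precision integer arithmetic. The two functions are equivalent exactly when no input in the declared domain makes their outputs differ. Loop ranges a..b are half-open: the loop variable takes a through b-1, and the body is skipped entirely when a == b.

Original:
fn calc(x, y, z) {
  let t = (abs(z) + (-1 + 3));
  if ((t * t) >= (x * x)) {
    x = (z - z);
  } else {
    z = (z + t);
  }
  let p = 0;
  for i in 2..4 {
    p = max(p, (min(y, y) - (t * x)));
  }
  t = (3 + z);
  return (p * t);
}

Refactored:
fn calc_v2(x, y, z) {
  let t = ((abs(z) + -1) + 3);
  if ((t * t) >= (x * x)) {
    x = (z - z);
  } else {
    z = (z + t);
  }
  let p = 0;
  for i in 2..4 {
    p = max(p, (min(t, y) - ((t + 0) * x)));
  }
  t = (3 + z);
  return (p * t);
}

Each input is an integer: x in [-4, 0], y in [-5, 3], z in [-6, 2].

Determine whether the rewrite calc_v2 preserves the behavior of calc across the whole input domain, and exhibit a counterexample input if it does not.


Evaluate both at x=-4, y=3, z=0.
calc: t = 2; ((t * t) >= (x * x)) -> false; z = 2; p = 0; [i=2]; p = 11; [i=3]; p = 11; t = 5; return 55
calc_v2: t = 2; ((t * t) >= (x * x)) -> false; z = 2; p = 0; [i=2]; p = 10; [i=3]; p = 10; t = 5; return 50
55 != 50, so the rewrite changes behavior.
verdict: not equivalent; witness: x=-4, y=3, z=0


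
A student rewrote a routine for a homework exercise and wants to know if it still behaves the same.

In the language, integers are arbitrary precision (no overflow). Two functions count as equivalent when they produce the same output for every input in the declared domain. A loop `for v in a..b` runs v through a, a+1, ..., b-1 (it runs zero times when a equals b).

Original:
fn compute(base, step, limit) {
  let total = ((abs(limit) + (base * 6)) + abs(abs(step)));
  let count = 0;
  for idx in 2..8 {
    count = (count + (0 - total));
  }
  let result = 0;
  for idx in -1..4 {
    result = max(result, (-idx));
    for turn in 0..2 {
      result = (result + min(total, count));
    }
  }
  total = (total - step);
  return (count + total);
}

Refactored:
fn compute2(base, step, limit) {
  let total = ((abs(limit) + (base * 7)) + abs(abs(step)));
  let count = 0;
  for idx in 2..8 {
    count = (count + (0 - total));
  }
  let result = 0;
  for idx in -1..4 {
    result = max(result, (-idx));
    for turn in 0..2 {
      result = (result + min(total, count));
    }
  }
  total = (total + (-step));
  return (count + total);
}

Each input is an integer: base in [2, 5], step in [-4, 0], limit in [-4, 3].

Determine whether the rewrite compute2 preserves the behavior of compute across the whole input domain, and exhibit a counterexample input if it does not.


These are not equivalent — on base=2, step=-4, limit=-4 the outputs split (-96 vs -106).
compute: total=20, then count=0, then (idx=2), then count=-20, then (idx=3), then count=-40, then (idx=4), then count=-60, then (idx=5), then count=-80, then (idx=6), then count=-100, then (idx=7), then count=-120, then result=0, then (idx=-1), then result=1, then (turn=0), then result=-119, then (turn=1), then result=-239, then (idx=0), then result=0, then (turn=0), then result=-120, then (turn=1), then result=-240, then (idx=1), then result=-1, then (turn=0), then result=-121, then (turn=1), then result=-241, then (idx=2), then result=-2, then (turn=0), then result=-122, then (turn=1), then result=-242, then (idx=3), then result=-3, then (turn=0), then result=-123, then (turn=1), then result=-243, then total=24, then returns -96
compute2: total=22, then count=0, then (idx=2), then count=-22, then (idx=3), then count=-44, then (idx=4), then count=-66, then (idx=5), then count=-88, then (idx=6), then count=-110, then (idx=7), then count=-132, then result=0, then (idx=-1), then result=1, then (turn=0), then result=-131, then (turn=1), then result=-263, then (idx=0), then result=0, then (turn=0), then result=-132, then (turn=1), then result=-264, then (idx=1), then result=-1, then (turn=0), then result=-133, then (turn=1), then result=-265, then (idx=2), then result=-2, then (turn=0), then result=-134, then (turn=1), then result=-266, then (idx=3), then result=-3, then (turn=0), then result=-135, then (turn=1), then result=-267, then total=26, then returns -106
verdict: not equivalent; witness: base=2, step=-4, limit=-4


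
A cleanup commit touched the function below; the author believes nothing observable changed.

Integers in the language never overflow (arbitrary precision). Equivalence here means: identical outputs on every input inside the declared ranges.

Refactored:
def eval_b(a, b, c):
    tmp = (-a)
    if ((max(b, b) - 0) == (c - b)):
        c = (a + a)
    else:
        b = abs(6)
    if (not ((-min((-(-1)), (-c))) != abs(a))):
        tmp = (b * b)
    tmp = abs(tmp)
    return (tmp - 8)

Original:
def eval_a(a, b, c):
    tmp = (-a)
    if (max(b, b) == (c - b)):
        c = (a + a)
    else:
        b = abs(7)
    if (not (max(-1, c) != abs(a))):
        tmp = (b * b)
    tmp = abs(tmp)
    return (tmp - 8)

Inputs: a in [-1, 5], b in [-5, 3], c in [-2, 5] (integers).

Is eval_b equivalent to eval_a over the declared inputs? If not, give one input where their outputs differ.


a=-1, b=-5, c=1 yields 41 from eval_a but 28 from eval_b.
verdict: not equivalent; witness: a=-1, b=-5, c=1


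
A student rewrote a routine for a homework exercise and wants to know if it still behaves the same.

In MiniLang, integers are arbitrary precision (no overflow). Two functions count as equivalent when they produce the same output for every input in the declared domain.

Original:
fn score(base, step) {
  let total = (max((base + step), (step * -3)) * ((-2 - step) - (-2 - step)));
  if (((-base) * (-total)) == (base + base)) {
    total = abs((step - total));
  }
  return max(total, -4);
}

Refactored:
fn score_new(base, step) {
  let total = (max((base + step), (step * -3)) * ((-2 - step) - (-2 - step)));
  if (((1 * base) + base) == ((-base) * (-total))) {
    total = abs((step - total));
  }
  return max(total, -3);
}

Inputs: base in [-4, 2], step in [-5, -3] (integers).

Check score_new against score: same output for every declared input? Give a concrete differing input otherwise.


The one real change (`-4` became `-3`) has no effect anywhere in the declared ranges.
As a probe, take base=1, step=-4: score runs total becomes 0; next (((-base) * (-total)) == (base + base)) evaluates to false; next final value 0; score_new runs total becomes 0; next (((1 * base) + base) == ((-base) * (-total))) evaluates to false; next final value 0; both end at 0.
Sweeping the whole domain (21 inputs) finds no disagreement.
verdict: equivalent


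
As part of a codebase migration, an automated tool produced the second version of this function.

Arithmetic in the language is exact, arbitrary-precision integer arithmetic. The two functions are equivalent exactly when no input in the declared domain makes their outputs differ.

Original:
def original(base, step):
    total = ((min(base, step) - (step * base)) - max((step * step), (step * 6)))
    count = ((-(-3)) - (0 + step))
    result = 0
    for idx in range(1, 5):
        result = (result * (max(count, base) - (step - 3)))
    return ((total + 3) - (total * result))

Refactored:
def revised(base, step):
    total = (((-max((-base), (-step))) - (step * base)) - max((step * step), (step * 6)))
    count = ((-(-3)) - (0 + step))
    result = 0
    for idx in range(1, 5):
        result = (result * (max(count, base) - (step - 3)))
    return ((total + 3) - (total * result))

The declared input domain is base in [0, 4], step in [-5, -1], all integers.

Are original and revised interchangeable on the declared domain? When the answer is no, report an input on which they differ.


Reading the diff, among the changes: min/max/abs usage differs.
Spot check at base=2, step=-2 — original: total becomes -2; next count becomes 5; next result becomes 0; next at idx=1:; next result becomes 0; next at idx=2:; next result becomes 0; next at idx=3:; next result becomes 0; next at idx=4:; next result becomes 0; next final value 1. revised: total becomes -2; next count becomes 5; next result becomes 0; next at idx=1:; next result becomes 0; next at idx=2:; next result becomes 0; next at idx=3:; next result becomes 0; next at idx=4:; next result becomes 0; next final value 1. Both give 1.
An exhaustive pass over the 25 declared inputs shows identical outputs.
verdict: equivalent


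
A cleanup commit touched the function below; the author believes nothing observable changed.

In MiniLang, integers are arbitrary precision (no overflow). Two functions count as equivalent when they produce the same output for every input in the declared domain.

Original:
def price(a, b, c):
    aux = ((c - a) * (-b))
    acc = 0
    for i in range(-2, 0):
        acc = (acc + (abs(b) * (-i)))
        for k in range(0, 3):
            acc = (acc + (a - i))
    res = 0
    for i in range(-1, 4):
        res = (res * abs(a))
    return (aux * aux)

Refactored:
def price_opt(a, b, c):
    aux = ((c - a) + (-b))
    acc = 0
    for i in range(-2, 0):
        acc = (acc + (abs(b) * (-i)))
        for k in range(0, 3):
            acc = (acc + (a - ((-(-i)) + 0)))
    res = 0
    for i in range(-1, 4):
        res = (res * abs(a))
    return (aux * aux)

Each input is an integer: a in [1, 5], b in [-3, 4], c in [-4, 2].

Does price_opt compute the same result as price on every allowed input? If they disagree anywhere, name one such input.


Run the pair on a=1, b=-3, c=-4.
price: aux = -15; acc = 0; [i=-2]; acc = 6; [k=0]; acc = 9; [k=1]; acc = 12; [k=2]; acc = 15; [i=-1]; acc = 18; [k=0]; acc = 20; [k=1]; acc = 22; [k=2]; acc = 24; res = 0; [i=-1]; res = 0; [i=0]; res = 0; [i=1]; res = 0; [i=2]; res = 0; [i=3]; res = 0; return 225
price_opt: aux = -2; acc = 0; [i=-2]; acc = 6; [k=0]; acc = 9; [k=1]; acc = 12; [k=2]; acc = 15; [i=-1]; acc = 18; [k=0]; acc = 20; [k=1]; acc = 22; [k=2]; acc = 24; res = 0; [i=-1]; res = 0; [i=0]; res = 0; [i=1]; res = 0; [i=2]; res = 0; [i=3]; res = 0; return 4
225 against 4: the behavior changed.
verdict: not equivalent; witness: a=1, b=-3, c=-4


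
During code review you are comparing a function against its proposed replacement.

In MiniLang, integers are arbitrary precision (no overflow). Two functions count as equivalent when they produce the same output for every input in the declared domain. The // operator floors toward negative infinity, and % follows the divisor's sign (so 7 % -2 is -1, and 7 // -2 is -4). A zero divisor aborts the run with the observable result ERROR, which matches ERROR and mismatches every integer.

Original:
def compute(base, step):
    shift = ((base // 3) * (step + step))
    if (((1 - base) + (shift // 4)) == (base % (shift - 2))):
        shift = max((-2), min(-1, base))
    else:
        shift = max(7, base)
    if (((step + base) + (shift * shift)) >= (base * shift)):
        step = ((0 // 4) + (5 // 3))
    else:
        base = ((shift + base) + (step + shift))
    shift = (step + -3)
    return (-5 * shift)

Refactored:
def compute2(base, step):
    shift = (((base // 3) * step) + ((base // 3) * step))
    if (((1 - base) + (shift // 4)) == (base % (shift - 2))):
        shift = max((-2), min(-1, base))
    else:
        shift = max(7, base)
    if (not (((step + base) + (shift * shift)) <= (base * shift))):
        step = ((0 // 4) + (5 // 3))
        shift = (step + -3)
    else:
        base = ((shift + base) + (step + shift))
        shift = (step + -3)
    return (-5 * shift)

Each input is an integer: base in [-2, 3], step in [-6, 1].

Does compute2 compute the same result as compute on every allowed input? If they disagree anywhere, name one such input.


Equivalent. There is a behavioral-looking edit here, yet the outcome never shifts on this domain.
Every one of the 48 inputs gives matching results.
One worked example (base=0, step=0) — compute: shift=0, then (((1 - base) + (shift // 4)) == (base % (shift - 2))) is false, then shift=7, then (((step + base) + (shift * shift)) >= (base * shift)) is true, then step=1, then shift=-2, then returns 10; compute2: shift=0, then (((1 - base) + (shift // 4)) == (base % (shift - 2))) is false, then shift=7, then (not (((step + base) + (shift * shift)) <= (base * shift))) is true, then step=1, then shift=-2, then returns 10; agreement on 10.
verdict: equivalent


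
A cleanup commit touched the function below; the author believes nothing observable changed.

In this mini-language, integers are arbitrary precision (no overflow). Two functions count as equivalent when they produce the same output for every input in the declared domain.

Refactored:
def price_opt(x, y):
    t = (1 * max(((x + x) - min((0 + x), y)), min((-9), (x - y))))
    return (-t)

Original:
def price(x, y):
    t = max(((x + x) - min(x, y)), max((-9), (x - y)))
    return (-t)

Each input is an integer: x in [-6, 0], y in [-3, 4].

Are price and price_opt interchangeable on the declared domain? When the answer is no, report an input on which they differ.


Evaluate both at x=-6, y=-3.
price: t=-3, then returns 3
price_opt: t=-6, then returns 6
3 against 6: the behavior changed.
verdict: not equivalent; witness: x=-6, y=-3


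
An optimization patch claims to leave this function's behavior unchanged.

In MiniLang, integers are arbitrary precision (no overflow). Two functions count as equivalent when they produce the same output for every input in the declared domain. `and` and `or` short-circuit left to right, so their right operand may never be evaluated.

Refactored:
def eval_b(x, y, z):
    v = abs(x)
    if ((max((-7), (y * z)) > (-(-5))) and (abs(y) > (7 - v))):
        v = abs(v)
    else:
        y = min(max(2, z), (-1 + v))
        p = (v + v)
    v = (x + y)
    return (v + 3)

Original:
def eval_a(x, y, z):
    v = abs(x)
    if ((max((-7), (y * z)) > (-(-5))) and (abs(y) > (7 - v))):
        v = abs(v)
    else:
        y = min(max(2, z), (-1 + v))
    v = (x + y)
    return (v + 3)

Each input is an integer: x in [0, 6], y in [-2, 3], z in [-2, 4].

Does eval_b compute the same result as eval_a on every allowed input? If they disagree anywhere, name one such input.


The two are interchangeable: statement counts differ, local variable names differ, arithmetic usage differs, and every declared input agrees.
Spot check at x=4, y=-2, z=3 — eval_a: v = 4; ((max((-7), (y * z)) > (-(-5))) and (abs(y) > (7 - v))) -> false; y = 3; v = 7; return 10. eval_b: v = 4; ((max((-7), (y * z)) > (-(-5))) and (abs(y) > (7 - v))) -> false; y = 3; p = 8; v = 7; return 10. Both give 10.
Every one of the 294 inputs gives matching results.
verdict: equivalent


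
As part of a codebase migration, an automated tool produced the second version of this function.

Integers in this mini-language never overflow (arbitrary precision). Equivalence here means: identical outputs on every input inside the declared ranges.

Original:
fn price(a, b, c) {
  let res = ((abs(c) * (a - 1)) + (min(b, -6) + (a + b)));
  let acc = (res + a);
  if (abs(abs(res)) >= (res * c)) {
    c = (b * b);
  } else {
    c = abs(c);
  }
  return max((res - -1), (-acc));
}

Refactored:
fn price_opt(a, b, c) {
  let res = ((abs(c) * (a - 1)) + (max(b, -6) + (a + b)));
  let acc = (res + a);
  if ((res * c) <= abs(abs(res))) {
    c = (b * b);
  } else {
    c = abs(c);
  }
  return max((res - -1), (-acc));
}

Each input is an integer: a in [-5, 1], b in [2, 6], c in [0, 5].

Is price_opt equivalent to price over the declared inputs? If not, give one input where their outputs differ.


Input a=-5, b=2, c=0: 14 from price versus 6 from price_opt.
verdict: not equivalent; witness: a=-5, b=2, c=0


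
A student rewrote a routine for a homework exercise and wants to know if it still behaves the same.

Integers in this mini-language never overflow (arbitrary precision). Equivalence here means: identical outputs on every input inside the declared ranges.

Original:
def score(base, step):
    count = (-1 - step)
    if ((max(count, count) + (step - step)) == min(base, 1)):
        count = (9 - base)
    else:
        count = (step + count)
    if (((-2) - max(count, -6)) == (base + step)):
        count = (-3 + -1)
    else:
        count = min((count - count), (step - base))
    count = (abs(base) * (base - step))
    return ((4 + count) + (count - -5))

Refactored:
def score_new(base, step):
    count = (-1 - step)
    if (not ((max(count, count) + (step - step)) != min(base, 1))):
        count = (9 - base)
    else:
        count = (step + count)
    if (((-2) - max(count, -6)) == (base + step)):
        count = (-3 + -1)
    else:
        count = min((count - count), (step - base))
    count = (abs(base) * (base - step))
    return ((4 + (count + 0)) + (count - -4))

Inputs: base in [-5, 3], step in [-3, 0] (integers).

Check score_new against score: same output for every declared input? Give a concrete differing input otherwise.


The rewrite breaks on base=-5, step=-3, where the results are -11 and -12.
score: count := 2 | ((max(count, count) + (step - step)) == min(base, 1)): false | count := -1 | (((-2) - max(count, -6)) == (base + step)): false | count := 0 | count := -10 | result -11
score_new: count := 2 | (not ((max(count, count) + (step - step)) != min(base, 1))): false | count := -1 | (((-2) - max(count, -6)) == (base + step)): false | count := 0 | count := -10 | result -12
verdict: not equivalent; witness: base=-5, step=-3


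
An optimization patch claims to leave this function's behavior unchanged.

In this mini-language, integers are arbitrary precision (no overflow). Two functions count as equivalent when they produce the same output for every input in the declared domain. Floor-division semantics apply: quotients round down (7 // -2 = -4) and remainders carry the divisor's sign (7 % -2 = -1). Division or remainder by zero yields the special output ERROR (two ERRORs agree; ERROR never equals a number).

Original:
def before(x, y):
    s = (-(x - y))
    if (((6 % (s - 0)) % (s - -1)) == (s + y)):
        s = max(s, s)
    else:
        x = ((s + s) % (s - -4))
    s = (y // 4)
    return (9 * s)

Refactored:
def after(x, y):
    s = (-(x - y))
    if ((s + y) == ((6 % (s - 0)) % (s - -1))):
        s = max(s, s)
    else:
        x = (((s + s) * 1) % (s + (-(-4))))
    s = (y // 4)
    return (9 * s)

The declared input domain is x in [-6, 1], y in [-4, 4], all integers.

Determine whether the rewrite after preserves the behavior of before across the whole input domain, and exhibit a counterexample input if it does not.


Side by side, the visible changes include: arithmetic usage differs, plus constant usage differs.
As a probe, take x=-5, y=-4: before runs s := 1 | (((6 % (s - 0)) % (s - -1)) == (s + y)): false | x := 2 | s := -1 | result -9; after runs s := 1 | ((s + y) == ((6 % (s - 0)) % (s - -1))): false | x := 2 | s := -1 | result -9; both end at -9.
Checked all 72 inputs in the declared domain: the outputs agree on every one.
verdict: equivalent


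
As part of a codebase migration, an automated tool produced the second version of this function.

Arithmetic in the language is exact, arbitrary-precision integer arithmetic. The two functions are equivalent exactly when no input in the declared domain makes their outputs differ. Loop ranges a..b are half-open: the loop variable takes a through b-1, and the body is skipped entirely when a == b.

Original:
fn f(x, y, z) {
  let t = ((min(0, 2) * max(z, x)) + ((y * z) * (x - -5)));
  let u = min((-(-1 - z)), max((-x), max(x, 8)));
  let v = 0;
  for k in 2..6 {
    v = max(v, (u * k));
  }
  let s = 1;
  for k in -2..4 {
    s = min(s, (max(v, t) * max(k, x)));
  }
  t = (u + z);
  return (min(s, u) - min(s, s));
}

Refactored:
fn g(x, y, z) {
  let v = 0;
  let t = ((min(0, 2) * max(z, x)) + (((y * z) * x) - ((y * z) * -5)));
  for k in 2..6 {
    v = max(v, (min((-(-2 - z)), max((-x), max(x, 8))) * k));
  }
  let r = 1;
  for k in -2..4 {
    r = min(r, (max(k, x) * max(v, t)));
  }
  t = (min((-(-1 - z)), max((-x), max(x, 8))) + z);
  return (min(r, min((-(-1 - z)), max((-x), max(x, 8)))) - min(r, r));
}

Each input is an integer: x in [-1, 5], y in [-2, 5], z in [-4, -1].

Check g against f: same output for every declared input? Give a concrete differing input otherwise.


Consider the input x=1, y=0, z=-1.
f: t becomes 0; next u becomes 0; next v becomes 0; next at k=2:; next v becomes 0; next at k=3:; next v becomes 0; next at k=4:; next v becomes 0; next at k=5:; next v becomes 0; next s becomes 1; next at k=-2:; next s becomes 0; next at k=-1:; next s becomes 0; next at k=0:; next s becomes 0; next at k=1:; next s becomes 0; next at k=2:; next s becomes 0; next at k=3:; next s becomes 0; next t becomes -1; next final value 0
g: v becomes 0; next t becomes 0; next at k=2:; next v becomes 2; next at k=3:; next v becomes 3; next at k=4:; next v becomes 4; next at k=5:; next v becomes 5; next r becomes 1; next at k=-2:; next r becomes 1; next at k=-1:; next r becomes 1; next at k=0:; next r becomes 1; next at k=1:; next r becomes 1; next at k=2:; next r becomes 1; next at k=3:; next r becomes 1; next t becomes -1; next final value -1
0 != -1, so the rewrite changes behavior.
verdict: not equivalent; witness: x=1, y=0, z=-1


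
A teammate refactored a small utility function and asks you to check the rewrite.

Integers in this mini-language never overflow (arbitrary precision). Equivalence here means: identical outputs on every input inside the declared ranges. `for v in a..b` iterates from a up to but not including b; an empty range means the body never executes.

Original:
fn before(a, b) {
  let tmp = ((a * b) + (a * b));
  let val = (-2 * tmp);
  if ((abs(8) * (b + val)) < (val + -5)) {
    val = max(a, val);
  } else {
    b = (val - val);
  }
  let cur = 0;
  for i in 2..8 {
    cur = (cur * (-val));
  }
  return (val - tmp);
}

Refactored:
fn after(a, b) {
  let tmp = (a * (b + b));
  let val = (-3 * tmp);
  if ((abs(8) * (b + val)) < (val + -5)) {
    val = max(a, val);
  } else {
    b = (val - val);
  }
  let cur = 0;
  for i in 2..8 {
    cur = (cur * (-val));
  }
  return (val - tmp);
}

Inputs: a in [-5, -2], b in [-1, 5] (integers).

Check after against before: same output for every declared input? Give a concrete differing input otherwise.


There is a counterexample at a=-5, b=1: 30 on one side, 40 on the other.
before: tmp becomes -10; next val becomes 20; next ((abs(8) * (b + val)) < (val + -5)) evaluates to false; next b becomes 0; next cur becomes 0; next at i=2:; next cur becomes 0; next at i=3:; next cur becomes 0; next at i=4:; next cur becomes 0; next at i=5:; next cur becomes 0; next at i=6:; next cur becomes 0; next at i=7:; next cur becomes 0; next final value 30
after: tmp becomes -10; next val becomes 30; next ((abs(8) * (b + val)) < (val + -5)) evaluates to false; next b becomes 0; next cur becomes 0; next at i=2:; next cur becomes 0; next at i=3:; next cur becomes 0; next at i=4:; next cur becomes 0; next at i=5:; next cur becomes 0; next at i=6:; next cur becomes 0; next at i=7:; next cur becomes 0; next final value 40
verdict: not equivalent; witness: a=-5, b=1


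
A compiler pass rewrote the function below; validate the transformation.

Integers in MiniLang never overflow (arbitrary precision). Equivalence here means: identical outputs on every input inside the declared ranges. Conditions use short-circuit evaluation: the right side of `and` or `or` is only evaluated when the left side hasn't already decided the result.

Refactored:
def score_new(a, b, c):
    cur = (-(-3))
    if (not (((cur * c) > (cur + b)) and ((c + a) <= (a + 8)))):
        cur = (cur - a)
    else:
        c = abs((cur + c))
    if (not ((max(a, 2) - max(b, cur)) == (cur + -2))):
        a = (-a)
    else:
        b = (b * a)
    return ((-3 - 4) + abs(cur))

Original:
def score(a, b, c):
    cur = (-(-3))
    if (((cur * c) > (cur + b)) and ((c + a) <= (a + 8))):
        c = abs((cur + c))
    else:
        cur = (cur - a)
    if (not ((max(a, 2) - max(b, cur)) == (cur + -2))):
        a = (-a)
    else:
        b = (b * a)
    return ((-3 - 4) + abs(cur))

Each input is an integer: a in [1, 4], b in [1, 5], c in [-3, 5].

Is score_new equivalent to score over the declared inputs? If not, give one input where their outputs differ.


Equivalent — the differences include boolean connective usage differs, yet no declared input distinguishes the two.
Spot check at a=4, b=2, c=5 — score: cur=3, then (((cur * c) > (cur + b)) and ((c + a) <= (a + 8))) is true, then c=8, then (not ((max(a, 2) - max(b, cur)) == (cur + -2))) is false, then b=8, then returns -4. score_new: cur=3, then (not (((cur * c) > (cur + b)) and ((c + a) <= (a + 8)))) is false, then c=8, then (not ((max(a, 2) - max(b, cur)) == (cur + -2))) is false, then b=8, then returns -4. Both give -4.
Across all 180 domain points the two functions coincide.
verdict: equivalent


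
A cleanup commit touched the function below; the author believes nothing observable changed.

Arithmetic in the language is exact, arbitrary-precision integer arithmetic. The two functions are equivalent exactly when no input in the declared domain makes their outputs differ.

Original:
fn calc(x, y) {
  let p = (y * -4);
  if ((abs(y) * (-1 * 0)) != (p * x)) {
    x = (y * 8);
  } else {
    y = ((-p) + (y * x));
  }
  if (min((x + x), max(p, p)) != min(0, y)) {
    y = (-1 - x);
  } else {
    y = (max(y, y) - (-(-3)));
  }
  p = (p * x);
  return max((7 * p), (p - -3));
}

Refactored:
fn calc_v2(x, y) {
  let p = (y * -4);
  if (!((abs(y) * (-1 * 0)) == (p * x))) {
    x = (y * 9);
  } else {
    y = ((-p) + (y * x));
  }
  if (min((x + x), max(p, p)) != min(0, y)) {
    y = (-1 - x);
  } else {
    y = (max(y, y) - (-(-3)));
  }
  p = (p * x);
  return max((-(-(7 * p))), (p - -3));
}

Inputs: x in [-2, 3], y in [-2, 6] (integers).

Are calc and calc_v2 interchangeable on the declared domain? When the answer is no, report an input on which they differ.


Not equivalent: x=-2, y=-2 separates them (-125 vs -141).
calc: p=8, then ((abs(y) * (-1 * 0)) != (p * x)) is true, then x=-16, then (min((x + x), max(p, p)) != min(0, y)) is true, then y=15, then p=-128, then returns -125
calc_v2: p=8, then (!((abs(y) * (-1 * 0)) == (p * x))) is true, then x=-18, then (min((x + x), max(p, p)) != min(0, y)) is true, then y=17, then p=-144, then returns -141
verdict: not equivalent; witness: x=-2, y=-2


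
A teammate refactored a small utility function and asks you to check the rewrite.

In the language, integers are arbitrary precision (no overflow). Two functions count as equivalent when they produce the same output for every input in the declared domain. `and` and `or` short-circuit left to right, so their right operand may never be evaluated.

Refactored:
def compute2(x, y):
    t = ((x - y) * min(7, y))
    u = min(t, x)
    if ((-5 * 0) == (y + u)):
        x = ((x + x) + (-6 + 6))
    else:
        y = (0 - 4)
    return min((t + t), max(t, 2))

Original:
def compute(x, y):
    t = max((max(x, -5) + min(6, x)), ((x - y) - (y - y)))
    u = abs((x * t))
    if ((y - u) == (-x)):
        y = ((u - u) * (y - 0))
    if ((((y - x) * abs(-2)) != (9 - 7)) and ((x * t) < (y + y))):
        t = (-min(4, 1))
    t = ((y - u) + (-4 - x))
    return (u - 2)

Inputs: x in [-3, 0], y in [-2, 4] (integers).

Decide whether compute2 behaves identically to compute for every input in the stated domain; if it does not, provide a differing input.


The rewrite breaks on x=-3, y=-2, where the results are 1 and 2.
compute: t becomes -1; next u becomes 3; next ((y - u) == (-x)) evaluates to false; next ((((y - x) * abs(-2)) != (9 - 7)) and ((x * t) < (y + y))) evaluates to false; next t becomes -6; next final value 1
compute2: t becomes 2; next u becomes -3; next ((-5 * 0) == (y + u)) evaluates to false; next y becomes -4; next final value 2
verdict: not equivalent; witness: x=-3, y=-2


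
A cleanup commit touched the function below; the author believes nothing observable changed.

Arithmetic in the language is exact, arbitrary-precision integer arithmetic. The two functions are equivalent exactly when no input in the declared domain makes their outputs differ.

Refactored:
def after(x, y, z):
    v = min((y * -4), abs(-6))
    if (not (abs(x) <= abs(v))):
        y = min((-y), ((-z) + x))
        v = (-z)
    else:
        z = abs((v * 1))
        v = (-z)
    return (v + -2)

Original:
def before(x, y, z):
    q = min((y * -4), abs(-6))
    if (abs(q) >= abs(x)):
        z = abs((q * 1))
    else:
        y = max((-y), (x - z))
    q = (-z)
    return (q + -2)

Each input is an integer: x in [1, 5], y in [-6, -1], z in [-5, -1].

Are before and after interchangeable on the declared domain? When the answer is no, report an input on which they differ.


One difference looks behavioral, but it never changes the outcome for any declared input.
Tracing x=5, y=-5, z=-3: before: q := 6 | (abs(q) >= abs(x)): true | z := 6 | q := -6 | result -8 | after: v := 6 | (not (abs(x) <= abs(v))): false | z := 6 | v := -6 | result -8 — matching result -8.
An exhaustive pass over the 150 declared inputs shows identical outputs.
verdict: equivalent


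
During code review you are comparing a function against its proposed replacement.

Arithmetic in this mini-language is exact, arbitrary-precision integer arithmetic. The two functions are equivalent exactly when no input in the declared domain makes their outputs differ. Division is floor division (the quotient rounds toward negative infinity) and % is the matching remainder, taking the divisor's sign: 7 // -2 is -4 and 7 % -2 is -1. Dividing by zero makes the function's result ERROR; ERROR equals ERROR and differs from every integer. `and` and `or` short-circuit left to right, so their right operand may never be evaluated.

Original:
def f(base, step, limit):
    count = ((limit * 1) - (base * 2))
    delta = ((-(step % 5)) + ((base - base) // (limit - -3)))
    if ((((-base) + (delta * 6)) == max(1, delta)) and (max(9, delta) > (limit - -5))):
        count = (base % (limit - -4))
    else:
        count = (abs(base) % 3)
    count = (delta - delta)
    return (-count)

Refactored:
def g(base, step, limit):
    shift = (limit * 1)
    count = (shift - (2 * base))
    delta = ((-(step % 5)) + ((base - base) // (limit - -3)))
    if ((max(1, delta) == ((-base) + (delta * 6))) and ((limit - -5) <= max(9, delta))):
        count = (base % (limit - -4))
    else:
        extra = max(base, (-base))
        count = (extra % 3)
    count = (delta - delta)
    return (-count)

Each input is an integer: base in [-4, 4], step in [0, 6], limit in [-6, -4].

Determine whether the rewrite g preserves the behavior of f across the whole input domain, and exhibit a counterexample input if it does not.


Equivalent. One difference looks behavioral, but it never changes the outcome for any declared input.
Checked all 189 inputs in the declared domain: the outputs agree on every one.
As a probe, take base=0, step=5, limit=-4: f runs count=-4, then delta=0, then ((((-base) + (delta * 6)) == max(1, delta)) and (max(9, delta) > (limit - -5))) is false, then count=0, then count=0, then returns 0; g runs shift=-4, then count=-4, then delta=0, then ((max(1, delta) == ((-base) + (delta * 6))) and ((limit - -5) <= max(9, delta))) is false, then extra=0, then count=0, then count=0, then returns 0; both end at 0.
verdict: equivalent


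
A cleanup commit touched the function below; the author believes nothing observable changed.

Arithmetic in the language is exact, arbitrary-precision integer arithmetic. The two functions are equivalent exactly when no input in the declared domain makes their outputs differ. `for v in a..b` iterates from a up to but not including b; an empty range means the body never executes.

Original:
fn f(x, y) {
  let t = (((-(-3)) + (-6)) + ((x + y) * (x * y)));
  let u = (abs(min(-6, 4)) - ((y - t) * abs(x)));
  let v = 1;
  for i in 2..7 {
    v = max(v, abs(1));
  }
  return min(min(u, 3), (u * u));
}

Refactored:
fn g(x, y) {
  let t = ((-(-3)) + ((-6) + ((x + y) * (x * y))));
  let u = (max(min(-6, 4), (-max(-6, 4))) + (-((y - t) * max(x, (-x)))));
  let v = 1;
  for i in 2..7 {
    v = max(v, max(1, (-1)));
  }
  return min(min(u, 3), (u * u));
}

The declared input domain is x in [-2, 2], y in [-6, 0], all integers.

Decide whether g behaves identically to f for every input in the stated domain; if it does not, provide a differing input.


Run the pair on x=-2, y=-6.
f: t := -99 | u := -180 | v := 1 | iter i=2: | v := 1 | iter i=3: | v := 1 | iter i=4: | v := 1 | iter i=5: | v := 1 | iter i=6: | v := 1 | result -180
g: t := -99 | u := -190 | v := 1 | iter i=2: | v := 1 | iter i=3: | v := 1 | iter i=4: | v := 1 | iter i=5: | v := 1 | iter i=6: | v := 1 | result -190
-180 != -190, so the rewrite changes behavior.
verdict: not equivalent; witness: x=-2, y=-6


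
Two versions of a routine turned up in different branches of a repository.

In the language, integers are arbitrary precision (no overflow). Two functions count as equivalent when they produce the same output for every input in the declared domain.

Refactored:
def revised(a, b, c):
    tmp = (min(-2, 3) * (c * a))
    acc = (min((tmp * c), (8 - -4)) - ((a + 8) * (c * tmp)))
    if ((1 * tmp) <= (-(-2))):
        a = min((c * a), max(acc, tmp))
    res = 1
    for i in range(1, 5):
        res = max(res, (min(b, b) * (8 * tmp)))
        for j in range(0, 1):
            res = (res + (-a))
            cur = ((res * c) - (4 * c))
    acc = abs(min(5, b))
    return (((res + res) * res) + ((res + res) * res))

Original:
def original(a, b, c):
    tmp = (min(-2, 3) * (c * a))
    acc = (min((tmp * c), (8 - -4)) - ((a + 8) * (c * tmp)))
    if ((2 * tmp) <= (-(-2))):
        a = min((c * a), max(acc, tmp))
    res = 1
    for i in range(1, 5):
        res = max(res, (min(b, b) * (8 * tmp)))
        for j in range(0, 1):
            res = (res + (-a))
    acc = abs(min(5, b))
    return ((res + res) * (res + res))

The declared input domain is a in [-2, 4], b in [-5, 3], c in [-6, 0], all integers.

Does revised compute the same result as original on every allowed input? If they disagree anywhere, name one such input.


Evaluate both at a=1, b=-5, c=-1.
original: tmp := 2 | acc := 16 | ((2 * tmp) <= (-(-2))): false | res := 1 | iter i=1: | res := 1 | iter j=0: | res := 0 | iter i=2: | res := 0 | iter j=0: | res := -1 | iter i=3: | res := -1 | iter j=0: | res := -2 | iter i=4: | res := -2 | iter j=0: | res := -3 | acc := 5 | result 36
revised: tmp := 2 | acc := 16 | ((1 * tmp) <= (-(-2))): true | a := -1 | res := 1 | iter i=1: | res := 1 | iter j=0: | res := 2 | cur := 2 | iter i=2: | res := 2 | iter j=0: | res := 3 | cur := 1 | iter i=3: | res := 3 | iter j=0: | res := 4 | cur := 0 | iter i=4: | res := 4 | iter j=0: | res := 5 | cur := -1 | acc := 5 | result 100
36 and 100 differ, so these are not the same function on this domain.
verdict: not equivalent; witness: a=1, b=-5, c=-1


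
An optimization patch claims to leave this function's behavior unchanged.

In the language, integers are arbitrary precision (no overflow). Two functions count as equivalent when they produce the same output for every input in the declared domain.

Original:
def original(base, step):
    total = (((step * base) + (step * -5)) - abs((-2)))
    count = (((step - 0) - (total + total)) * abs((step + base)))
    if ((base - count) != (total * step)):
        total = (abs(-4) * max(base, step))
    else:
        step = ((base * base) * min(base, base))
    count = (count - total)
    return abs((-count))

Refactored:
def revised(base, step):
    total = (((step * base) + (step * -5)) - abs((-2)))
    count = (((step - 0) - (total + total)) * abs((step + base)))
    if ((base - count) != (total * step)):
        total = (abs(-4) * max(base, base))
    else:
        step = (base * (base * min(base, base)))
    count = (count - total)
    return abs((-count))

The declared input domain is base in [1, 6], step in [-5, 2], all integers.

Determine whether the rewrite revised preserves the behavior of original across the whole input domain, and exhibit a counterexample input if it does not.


Consider the input base=1, step=2.
original: total := -10 | count := 66 | ((base - count) != (total * step)): true | total := 8 | count := 58 | result 58
revised: total := -10 | count := 66 | ((base - count) != (total * step)): true | total := 4 | count := 62 | result 62
58 vs 62 — the two versions disagree here.
verdict: not equivalent; witness: base=1, step=2


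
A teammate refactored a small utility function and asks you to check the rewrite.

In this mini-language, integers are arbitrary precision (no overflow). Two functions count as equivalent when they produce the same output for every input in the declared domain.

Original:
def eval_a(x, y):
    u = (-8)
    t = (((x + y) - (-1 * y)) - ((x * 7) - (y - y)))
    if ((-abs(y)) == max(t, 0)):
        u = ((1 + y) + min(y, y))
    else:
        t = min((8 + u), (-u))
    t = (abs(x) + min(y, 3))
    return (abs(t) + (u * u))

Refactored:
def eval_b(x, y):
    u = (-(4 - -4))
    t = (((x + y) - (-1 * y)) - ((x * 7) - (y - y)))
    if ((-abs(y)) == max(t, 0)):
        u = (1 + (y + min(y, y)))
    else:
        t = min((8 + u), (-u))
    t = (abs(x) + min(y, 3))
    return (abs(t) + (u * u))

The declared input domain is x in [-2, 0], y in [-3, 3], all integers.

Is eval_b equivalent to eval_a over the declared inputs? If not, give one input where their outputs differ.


Behavior is preserved: although constant usage differs, and arithmetic usage differs, the outputs never diverge.
One worked example (x=-2, y=-2) — eval_a: u=-8, then t=8, then ((-abs(y)) == max(t, 0)) is false, then t=0, then t=0, then returns 64; eval_b: u=-8, then t=8, then ((-abs(y)) == max(t, 0)) is false, then t=0, then t=0, then returns 64; agreement on 64.
Across all 21 domain points the two functions coincide.
verdict: equivalent
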